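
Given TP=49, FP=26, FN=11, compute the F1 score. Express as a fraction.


Precision = 49/75 = 49/75. Recall = 49/60 = 49/60. F1 = 2*P*R/(P+R) = 98/135.

98/135


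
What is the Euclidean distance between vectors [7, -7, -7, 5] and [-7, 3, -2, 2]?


d = sqrt(sum of squared differences). (7--7)^2=196, (-7-3)^2=100, (-7--2)^2=25, (5-2)^2=9. Sum = 330.

sqrt(330)


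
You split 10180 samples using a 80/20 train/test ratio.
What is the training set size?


Test set = 10180 * 20% = 2036. Training set = 10180 - 2036 = 8144.

8144


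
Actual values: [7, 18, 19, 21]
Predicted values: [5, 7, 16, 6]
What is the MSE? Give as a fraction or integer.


MSE = (1/4) * ((7-5)^2=4 + (18-7)^2=121 + (19-16)^2=9 + (21-6)^2=225). Sum = 359. MSE = 359/4.

359/4


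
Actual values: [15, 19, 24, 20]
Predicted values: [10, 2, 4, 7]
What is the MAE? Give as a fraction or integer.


MAE = (1/4) * (|15-10|=5 + |19-2|=17 + |24-4|=20 + |20-7|=13). Sum = 55. MAE = 55/4.

55/4


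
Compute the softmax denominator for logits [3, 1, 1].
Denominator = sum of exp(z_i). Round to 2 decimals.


Denom = e^3=20.0855 + e^1=2.7183 + e^1=2.7183. Sum = 25.5221, which rounds to 25.52.

25.52


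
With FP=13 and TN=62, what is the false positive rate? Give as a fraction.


FPR = FP / (FP + TN) = 13 / 75 = 13/75.

13/75


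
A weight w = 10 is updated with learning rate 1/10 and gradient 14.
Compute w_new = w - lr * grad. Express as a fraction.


w_new = 10 - 1/10 * 14 = 10 - 7/5 = 43/5.

43/5


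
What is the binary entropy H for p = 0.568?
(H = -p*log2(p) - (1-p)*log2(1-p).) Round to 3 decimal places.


H = -0.568*log2(0.568) - 0.432*log2(0.432) = 0.987.

0.987


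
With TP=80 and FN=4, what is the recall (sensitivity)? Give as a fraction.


Recall = TP / (TP + FN) = 80 / 84 = 20/21.

20/21


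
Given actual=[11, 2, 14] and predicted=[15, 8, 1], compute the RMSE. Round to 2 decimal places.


MSE = 73.6667. RMSE = sqrt(73.6667) = 8.58.

8.58


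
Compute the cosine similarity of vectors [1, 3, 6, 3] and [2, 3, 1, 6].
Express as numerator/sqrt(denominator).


dot = 35. |a|^2 = 55, |b|^2 = 50. cos = 35/sqrt(2750).

35/sqrt(2750)


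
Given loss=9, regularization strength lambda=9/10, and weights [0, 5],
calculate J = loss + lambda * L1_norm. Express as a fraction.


L1 norm = sum(|w|) = 5. J = 9 + 9/10 * 5 = 27/2.

27/2


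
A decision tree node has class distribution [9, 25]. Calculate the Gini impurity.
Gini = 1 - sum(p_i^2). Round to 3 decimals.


Total = 34. Proportions: 9/34, 25/34. sum(p_i^2) = 0.6107. Gini = 1 - 0.6107 = 0.3893, which rounds to 0.389.

0.389


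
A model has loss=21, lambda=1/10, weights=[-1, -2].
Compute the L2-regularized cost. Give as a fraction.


L2 sq norm = sum(w^2) = 5. J = 21 + 1/10 * 5 = 43/2.

43/2


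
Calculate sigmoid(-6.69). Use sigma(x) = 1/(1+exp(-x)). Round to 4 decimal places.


sigma(-6.69) = 1/(1+e^(6.69)) = 1/(1+804.322252) = 1/805.322252 = 0.0012.

0.0012


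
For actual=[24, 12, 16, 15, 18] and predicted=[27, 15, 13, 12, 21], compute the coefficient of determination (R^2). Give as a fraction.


Mean(y) = 17. SS_res = 45. SS_tot = 80. R^2 = 1 - 45/(80) = 7/16.

7/16


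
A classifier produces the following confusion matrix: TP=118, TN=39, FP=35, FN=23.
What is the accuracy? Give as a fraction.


Accuracy = (TP + TN) / (TP + TN + FP + FN) = (118 + 39) / 215 = 157/215.

157/215


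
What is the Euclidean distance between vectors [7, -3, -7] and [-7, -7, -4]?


d = sqrt(sum of squared differences). (7--7)^2=196, (-3--7)^2=16, (-7--4)^2=9. Sum = 221.

sqrt(221)


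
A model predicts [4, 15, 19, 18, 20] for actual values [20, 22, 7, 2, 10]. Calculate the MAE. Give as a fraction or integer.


MAE = (1/5) * (|20-4|=16 + |22-15|=7 + |7-19|=12 + |2-18|=16 + |10-20|=10). Sum = 61. MAE = 61/5.

61/5


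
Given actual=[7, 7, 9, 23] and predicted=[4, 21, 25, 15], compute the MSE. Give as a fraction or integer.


MSE = (1/4) * ((7-4)^2=9 + (7-21)^2=196 + (9-25)^2=256 + (23-15)^2=64). Sum = 525. MSE = 525/4.

525/4


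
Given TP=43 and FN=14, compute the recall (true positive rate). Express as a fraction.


Recall = TP / (TP + FN) = 43 / 57 = 43/57.

43/57


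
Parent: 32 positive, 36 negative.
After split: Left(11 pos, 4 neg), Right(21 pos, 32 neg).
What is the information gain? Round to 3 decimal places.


H(parent) = 0.9975. H(left) = 0.8366, H(right) = 0.9687. Weighted = (15/68)*0.8366 + (53/68)*0.9687 = 0.9396. IG = 0.9975 - 0.9396 = 0.0579, which rounds to 0.058.

0.058


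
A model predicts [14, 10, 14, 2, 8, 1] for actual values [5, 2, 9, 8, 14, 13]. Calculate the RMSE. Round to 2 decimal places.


MSE = 64.3333. RMSE = sqrt(64.3333) = 8.02.

8.02


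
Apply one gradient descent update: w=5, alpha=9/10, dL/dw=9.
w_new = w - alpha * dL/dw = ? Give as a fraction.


w_new = 5 - 9/10 * 9 = 5 - 81/10 = -31/10.

-31/10


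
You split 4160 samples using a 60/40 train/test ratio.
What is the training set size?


Test set = 4160 * 40% = 1664. Training set = 4160 - 1664 = 2496.

2496


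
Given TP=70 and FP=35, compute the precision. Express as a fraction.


Precision = TP / (TP + FP) = 70 / 105 = 2/3.

2/3


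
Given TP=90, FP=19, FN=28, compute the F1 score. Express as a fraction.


Precision = 90/109 = 90/109. Recall = 90/118 = 45/59. F1 = 2*P*R/(P+R) = 180/227.

180/227


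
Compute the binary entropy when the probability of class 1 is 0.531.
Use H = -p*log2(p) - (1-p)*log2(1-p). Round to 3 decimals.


H = -0.531*log2(0.531) - 0.469*log2(0.469) = 0.997.

0.997


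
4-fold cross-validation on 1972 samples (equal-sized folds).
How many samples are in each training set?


Each validation fold has 1972/4 = 493 samples. Training set = 1972 - 493 = 1479.

1479


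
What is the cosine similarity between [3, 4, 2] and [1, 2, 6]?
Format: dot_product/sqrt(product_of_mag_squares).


dot = 23. |a|^2 = 29, |b|^2 = 41. cos = 23/sqrt(1189).

23/sqrt(1189)


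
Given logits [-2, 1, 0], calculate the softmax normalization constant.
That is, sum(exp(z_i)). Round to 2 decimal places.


Denom = e^-2=0.1353 + e^1=2.7183 + e^0=1.0000. Sum = 3.8536, which rounds to 3.85.

3.85


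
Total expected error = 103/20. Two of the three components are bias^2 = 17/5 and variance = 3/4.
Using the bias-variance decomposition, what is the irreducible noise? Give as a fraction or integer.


Total error = bias^2 + variance + irreducible noise. So irreducible noise = 103/20 - 17/5 - 3/4 = 1.

1


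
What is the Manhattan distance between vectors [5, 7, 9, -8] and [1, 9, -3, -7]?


d = sum of absolute differences: |5-1|=4 + |7-9|=2 + |9--3|=12 + |-8--7|=1 = 19.

19


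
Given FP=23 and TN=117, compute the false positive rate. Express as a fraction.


FPR = FP / (FP + TN) = 23 / 140 = 23/140.

23/140


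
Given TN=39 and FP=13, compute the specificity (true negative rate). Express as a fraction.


Specificity = TN / (TN + FP) = 39 / 52 = 3/4.

3/4


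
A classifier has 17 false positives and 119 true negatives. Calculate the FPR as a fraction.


FPR = FP / (FP + TN) = 17 / 136 = 1/8.

1/8


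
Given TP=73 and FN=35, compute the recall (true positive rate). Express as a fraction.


Recall = TP / (TP + FN) = 73 / 108 = 73/108.

73/108


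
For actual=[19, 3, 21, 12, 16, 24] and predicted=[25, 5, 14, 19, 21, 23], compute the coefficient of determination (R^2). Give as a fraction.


Mean(y) = 95/6. SS_res = 164. SS_tot = 1697/6. R^2 = 1 - 164/(1697/6) = 713/1697.

713/1697


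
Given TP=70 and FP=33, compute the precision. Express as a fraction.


Precision = TP / (TP + FP) = 70 / 103 = 70/103.

70/103


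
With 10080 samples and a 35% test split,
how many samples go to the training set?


Test set = 10080 * 35% = 3528. Training set = 10080 - 3528 = 6552.

6552


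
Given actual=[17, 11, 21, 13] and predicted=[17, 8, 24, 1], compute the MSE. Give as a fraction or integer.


MSE = (1/4) * ((17-17)^2=0 + (11-8)^2=9 + (21-24)^2=9 + (13-1)^2=144). Sum = 162. MSE = 81/2.

81/2


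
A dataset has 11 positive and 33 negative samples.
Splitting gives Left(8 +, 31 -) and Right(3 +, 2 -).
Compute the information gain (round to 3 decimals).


H(parent) = 0.8113. H(left) = 0.7321, H(right) = 0.9710. Weighted = (39/44)*0.7321 + (5/44)*0.9710 = 0.7592. IG = 0.8113 - 0.7592 = 0.0521, which rounds to 0.052.

0.052


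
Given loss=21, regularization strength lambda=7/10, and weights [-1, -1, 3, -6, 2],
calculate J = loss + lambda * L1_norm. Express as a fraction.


L1 norm = sum(|w|) = 13. J = 21 + 7/10 * 13 = 301/10.

301/10


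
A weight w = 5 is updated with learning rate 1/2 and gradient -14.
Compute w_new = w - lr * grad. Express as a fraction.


w_new = 5 - 1/2 * -14 = 5 - -7 = 12.

12


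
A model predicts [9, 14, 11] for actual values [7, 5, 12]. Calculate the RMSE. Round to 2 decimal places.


MSE = 28.6667. RMSE = sqrt(28.6667) = 5.35.

5.35


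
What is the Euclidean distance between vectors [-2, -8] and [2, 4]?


d = sqrt(sum of squared differences). (-2-2)^2=16, (-8-4)^2=144. Sum = 160.

sqrt(160)


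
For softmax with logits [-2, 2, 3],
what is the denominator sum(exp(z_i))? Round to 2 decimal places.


Denom = e^-2=0.1353 + e^2=7.3891 + e^3=20.0855. Sum = 27.6099, which rounds to 27.61.

27.61


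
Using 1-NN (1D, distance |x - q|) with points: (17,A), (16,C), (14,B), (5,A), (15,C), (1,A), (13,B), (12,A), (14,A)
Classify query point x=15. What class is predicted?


Distances: |17-15|=2, |16-15|=1, |14-15|=1, |5-15|=10, |15-15|=0, |1-15|=14, |13-15|=2, |12-15|=3, |14-15|=1. 1 nearest: (15,C). Counts: {'C': 1}. Majority class: C.

C


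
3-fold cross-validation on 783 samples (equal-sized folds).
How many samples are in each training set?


Each validation fold has 783/3 = 261 samples. Training set = 783 - 261 = 522.

522


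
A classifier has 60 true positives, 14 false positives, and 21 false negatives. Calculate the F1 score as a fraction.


Precision = 60/74 = 30/37. Recall = 60/81 = 20/27. F1 = 2*P*R/(P+R) = 24/31.

24/31


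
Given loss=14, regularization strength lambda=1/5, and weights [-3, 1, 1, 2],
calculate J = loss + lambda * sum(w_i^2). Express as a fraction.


L2 sq norm = sum(w^2) = 15. J = 14 + 1/5 * 15 = 17.

17


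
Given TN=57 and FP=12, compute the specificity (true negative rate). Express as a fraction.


Specificity = TN / (TN + FP) = 57 / 69 = 19/23.

19/23


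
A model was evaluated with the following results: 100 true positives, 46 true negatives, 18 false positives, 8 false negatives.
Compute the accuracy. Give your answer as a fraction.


Accuracy = (TP + TN) / (TP + TN + FP + FN) = (100 + 46) / 172 = 73/86.

73/86


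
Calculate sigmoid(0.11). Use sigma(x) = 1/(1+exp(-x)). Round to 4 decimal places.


sigma(0.11) = 1/(1+e^(-0.11)) = 1/(1+0.895834) = 1/1.895834 = 0.5275.

0.5275


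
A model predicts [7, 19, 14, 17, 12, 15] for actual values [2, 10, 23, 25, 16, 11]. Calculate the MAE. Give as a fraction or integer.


MAE = (1/6) * (|2-7|=5 + |10-19|=9 + |23-14|=9 + |25-17|=8 + |16-12|=4 + |11-15|=4). Sum = 39. MAE = 13/2.

13/2


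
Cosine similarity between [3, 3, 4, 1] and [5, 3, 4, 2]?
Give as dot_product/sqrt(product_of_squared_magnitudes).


dot = 42. |a|^2 = 35, |b|^2 = 54. cos = 42/sqrt(1890).

42/sqrt(1890)


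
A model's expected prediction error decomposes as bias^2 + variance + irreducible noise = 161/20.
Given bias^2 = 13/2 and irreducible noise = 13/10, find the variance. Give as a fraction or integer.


Total error = bias^2 + variance + irreducible noise. So variance = 161/20 - 13/2 - 13/10 = 1/4.

1/4


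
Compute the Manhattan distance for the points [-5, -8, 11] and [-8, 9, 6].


d = sum of absolute differences: |-5--8|=3 + |-8-9|=17 + |11-6|=5 = 25.

25


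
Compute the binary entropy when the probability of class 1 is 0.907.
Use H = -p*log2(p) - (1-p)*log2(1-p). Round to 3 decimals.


H = -0.907*log2(0.907) - 0.093*log2(0.093) = 0.446.

0.446


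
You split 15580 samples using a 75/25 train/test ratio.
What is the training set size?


Test set = 15580 * 25% = 3895. Training set = 15580 - 3895 = 11685.

11685


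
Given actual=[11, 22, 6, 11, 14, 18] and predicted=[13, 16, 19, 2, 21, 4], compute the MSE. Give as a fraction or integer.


MSE = (1/6) * ((11-13)^2=4 + (22-16)^2=36 + (6-19)^2=169 + (11-2)^2=81 + (14-21)^2=49 + (18-4)^2=196). Sum = 535. MSE = 535/6.

535/6


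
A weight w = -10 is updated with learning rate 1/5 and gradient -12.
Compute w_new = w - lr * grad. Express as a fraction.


w_new = -10 - 1/5 * -12 = -10 - -12/5 = -38/5.

-38/5


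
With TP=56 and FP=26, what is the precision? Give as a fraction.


Precision = TP / (TP + FP) = 56 / 82 = 28/41.

28/41


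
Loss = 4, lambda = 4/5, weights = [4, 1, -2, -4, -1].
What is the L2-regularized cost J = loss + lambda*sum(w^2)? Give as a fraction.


L2 sq norm = sum(w^2) = 38. J = 4 + 4/5 * 38 = 172/5.

172/5


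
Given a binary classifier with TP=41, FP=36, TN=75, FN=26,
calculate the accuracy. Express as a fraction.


Accuracy = (TP + TN) / (TP + TN + FP + FN) = (41 + 75) / 178 = 58/89.

58/89


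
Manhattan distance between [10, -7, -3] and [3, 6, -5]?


d = sum of absolute differences: |10-3|=7 + |-7-6|=13 + |-3--5|=2 = 22.

22


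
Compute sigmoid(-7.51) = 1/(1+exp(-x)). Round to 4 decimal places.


sigma(-7.51) = 1/(1+e^(7.51)) = 1/(1+1826.213543) = 1/1827.213543 = 0.0005.

0.0005


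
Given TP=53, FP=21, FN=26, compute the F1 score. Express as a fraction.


Precision = 53/74 = 53/74. Recall = 53/79 = 53/79. F1 = 2*P*R/(P+R) = 106/153.

106/153


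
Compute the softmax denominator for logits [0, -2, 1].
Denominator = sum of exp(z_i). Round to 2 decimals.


Denom = e^0=1.0000 + e^-2=0.1353 + e^1=2.7183. Sum = 3.8536, which rounds to 3.85.

3.85


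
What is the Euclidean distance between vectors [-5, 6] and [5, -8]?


d = sqrt(sum of squared differences). (-5-5)^2=100, (6--8)^2=196. Sum = 296.

sqrt(296)


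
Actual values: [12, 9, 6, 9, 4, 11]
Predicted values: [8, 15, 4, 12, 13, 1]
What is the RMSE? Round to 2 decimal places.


MSE = 41.0000. RMSE = sqrt(41.0000) = 6.40.

6.40


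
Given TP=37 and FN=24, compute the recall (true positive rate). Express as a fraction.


Recall = TP / (TP + FN) = 37 / 61 = 37/61.

37/61


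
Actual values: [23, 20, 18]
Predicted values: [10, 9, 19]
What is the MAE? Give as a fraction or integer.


MAE = (1/3) * (|23-10|=13 + |20-9|=11 + |18-19|=1). Sum = 25. MAE = 25/3.

25/3


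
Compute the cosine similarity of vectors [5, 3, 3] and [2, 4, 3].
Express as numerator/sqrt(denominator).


dot = 31. |a|^2 = 43, |b|^2 = 29. cos = 31/sqrt(1247).

31/sqrt(1247)


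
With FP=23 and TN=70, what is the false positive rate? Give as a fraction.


FPR = FP / (FP + TN) = 23 / 93 = 23/93.

23/93


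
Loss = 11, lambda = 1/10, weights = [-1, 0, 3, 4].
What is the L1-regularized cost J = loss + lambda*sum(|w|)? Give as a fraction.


L1 norm = sum(|w|) = 8. J = 11 + 1/10 * 8 = 59/5.

59/5


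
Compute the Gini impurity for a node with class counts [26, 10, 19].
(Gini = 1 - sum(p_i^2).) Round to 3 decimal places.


Total = 55. Proportions: 26/55, 10/55, 19/55. sum(p_i^2) = 0.3759. Gini = 1 - 0.3759 = 0.6241, which rounds to 0.624.

0.624


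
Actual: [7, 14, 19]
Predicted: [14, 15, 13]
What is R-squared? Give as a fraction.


Mean(y) = 40/3. SS_res = 86. SS_tot = 218/3. R^2 = 1 - 86/(218/3) = -20/109.

-20/109


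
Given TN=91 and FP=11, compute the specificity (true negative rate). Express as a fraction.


Specificity = TN / (TN + FP) = 91 / 102 = 91/102.

91/102


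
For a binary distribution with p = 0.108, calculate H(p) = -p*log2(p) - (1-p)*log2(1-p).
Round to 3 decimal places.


H = -0.108*log2(0.108) - 0.892*log2(0.892) = 0.494.

0.494


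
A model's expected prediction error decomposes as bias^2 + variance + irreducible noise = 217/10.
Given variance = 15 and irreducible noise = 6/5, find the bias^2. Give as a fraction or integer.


Total error = bias^2 + variance + irreducible noise. So bias^2 = 217/10 - 15 - 6/5 = 11/2.

11/2


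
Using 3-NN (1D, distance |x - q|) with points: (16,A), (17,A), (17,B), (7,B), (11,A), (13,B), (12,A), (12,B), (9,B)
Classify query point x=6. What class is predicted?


Distances: |16-6|=10, |17-6|=11, |17-6|=11, |7-6|=1, |11-6|=5, |13-6|=7, |12-6|=6, |12-6|=6, |9-6|=3. 3 nearest: (7,B), (9,B), (11,A). Counts: {'B': 2, 'A': 1}. Majority class: B.

B


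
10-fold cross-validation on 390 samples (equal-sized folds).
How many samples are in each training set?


Each validation fold has 390/10 = 39 samples. Training set = 390 - 39 = 351.

351


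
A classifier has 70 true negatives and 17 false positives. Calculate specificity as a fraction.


Specificity = TN / (TN + FP) = 70 / 87 = 70/87.

70/87


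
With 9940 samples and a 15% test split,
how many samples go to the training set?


Test set = 9940 * 15% = 1491. Training set = 9940 - 1491 = 8449.

8449


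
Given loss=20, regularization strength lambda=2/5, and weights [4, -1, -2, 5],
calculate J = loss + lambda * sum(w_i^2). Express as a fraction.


L2 sq norm = sum(w^2) = 46. J = 20 + 2/5 * 46 = 192/5.

192/5


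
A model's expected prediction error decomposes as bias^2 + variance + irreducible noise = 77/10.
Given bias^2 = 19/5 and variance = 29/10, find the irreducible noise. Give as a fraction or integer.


Total error = bias^2 + variance + irreducible noise. So irreducible noise = 77/10 - 19/5 - 29/10 = 1.

1


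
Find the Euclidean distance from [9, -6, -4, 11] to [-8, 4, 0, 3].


d = sqrt(sum of squared differences). (9--8)^2=289, (-6-4)^2=100, (-4-0)^2=16, (11-3)^2=64. Sum = 469.

sqrt(469)


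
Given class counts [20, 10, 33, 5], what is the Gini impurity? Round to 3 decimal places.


Total = 68. Proportions: 20/68, 10/68, 33/68, 5/68. sum(p_i^2) = 0.3490. Gini = 1 - 0.3490 = 0.6510, which rounds to 0.651.

0.651


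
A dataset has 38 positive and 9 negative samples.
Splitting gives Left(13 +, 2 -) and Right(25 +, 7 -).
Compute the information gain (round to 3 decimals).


H(parent) = 0.7046. H(left) = 0.5665, H(right) = 0.7579. Weighted = (15/47)*0.5665 + (32/47)*0.7579 = 0.6968. IG = 0.7046 - 0.6968 = 0.0078, which rounds to 0.008.

0.008


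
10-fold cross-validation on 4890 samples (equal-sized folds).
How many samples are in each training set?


Each validation fold has 4890/10 = 489 samples. Training set = 4890 - 489 = 4401.

4401


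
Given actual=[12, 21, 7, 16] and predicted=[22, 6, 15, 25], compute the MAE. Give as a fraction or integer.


MAE = (1/4) * (|12-22|=10 + |21-6|=15 + |7-15|=8 + |16-25|=9). Sum = 42. MAE = 21/2.

21/2


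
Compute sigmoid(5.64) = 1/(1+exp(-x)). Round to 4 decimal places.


sigma(5.64) = 1/(1+e^(-5.64)) = 1/(1+0.003553) = 1/1.003553 = 0.9965.

0.9965


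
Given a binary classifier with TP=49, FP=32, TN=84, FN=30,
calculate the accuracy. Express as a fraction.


Accuracy = (TP + TN) / (TP + TN + FP + FN) = (49 + 84) / 195 = 133/195.

133/195


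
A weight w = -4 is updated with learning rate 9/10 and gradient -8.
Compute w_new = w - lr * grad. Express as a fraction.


w_new = -4 - 9/10 * -8 = -4 - -36/5 = 16/5.

16/5


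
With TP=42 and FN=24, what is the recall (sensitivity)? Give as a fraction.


Recall = TP / (TP + FN) = 42 / 66 = 7/11.

7/11


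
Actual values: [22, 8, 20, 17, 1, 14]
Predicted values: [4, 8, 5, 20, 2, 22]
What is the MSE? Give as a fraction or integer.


MSE = (1/6) * ((22-4)^2=324 + (8-8)^2=0 + (20-5)^2=225 + (17-20)^2=9 + (1-2)^2=1 + (14-22)^2=64). Sum = 623. MSE = 623/6.

623/6


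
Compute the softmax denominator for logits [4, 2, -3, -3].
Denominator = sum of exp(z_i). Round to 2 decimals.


Denom = e^4=54.5982 + e^2=7.3891 + e^-3=0.0498 + e^-3=0.0498. Sum = 62.0869, which rounds to 62.09.

62.09


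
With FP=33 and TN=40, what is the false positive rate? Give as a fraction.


FPR = FP / (FP + TN) = 33 / 73 = 33/73.

33/73


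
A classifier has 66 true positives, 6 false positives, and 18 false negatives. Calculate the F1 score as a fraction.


Precision = 66/72 = 11/12. Recall = 66/84 = 11/14. F1 = 2*P*R/(P+R) = 11/13.

11/13


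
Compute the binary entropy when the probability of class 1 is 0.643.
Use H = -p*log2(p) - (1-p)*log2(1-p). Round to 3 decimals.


H = -0.643*log2(0.643) - 0.357*log2(0.357) = 0.940.

0.940


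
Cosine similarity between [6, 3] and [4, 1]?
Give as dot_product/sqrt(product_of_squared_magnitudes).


dot = 27. |a|^2 = 45, |b|^2 = 17. cos = 27/sqrt(765).

27/sqrt(765)


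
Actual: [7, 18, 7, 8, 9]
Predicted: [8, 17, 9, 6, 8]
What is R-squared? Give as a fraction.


Mean(y) = 49/5. SS_res = 11. SS_tot = 434/5. R^2 = 1 - 11/(434/5) = 379/434.

379/434


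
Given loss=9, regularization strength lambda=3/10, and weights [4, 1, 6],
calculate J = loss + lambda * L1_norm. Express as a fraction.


L1 norm = sum(|w|) = 11. J = 9 + 3/10 * 11 = 123/10.

123/10


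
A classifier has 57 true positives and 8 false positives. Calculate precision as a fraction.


Precision = TP / (TP + FP) = 57 / 65 = 57/65.

57/65


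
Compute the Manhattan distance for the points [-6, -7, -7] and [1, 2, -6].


d = sum of absolute differences: |-6-1|=7 + |-7-2|=9 + |-7--6|=1 = 17.

17


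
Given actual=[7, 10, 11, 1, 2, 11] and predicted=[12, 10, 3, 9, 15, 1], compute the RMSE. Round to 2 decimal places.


MSE = 70.3333. RMSE = sqrt(70.3333) = 8.39.

8.39


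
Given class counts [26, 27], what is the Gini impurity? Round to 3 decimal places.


Total = 53. Proportions: 26/53, 27/53. sum(p_i^2) = 0.5002. Gini = 1 - 0.5002 = 0.4998, which rounds to 0.500.

0.500


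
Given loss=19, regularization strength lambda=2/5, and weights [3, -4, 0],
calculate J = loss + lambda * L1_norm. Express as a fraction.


L1 norm = sum(|w|) = 7. J = 19 + 2/5 * 7 = 109/5.

109/5


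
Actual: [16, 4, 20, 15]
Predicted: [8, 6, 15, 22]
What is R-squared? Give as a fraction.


Mean(y) = 55/4. SS_res = 142. SS_tot = 563/4. R^2 = 1 - 142/(563/4) = -5/563.

-5/563


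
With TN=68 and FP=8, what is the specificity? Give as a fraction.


Specificity = TN / (TN + FP) = 68 / 76 = 17/19.

17/19


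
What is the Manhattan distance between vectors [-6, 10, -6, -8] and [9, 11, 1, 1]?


d = sum of absolute differences: |-6-9|=15 + |10-11|=1 + |-6-1|=7 + |-8-1|=9 = 32.

32


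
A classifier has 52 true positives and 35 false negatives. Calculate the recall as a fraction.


Recall = TP / (TP + FN) = 52 / 87 = 52/87.

52/87


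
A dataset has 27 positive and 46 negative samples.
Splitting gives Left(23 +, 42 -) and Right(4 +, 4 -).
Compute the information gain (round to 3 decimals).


H(parent) = 0.9506. H(left) = 0.9375, H(right) = 1.0000. Weighted = (65/73)*0.9375 + (8/73)*1.0000 = 0.9443. IG = 0.9506 - 0.9443 = 0.0063, which rounds to 0.006.

0.006


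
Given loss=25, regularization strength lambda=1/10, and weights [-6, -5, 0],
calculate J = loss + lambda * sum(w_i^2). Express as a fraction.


L2 sq norm = sum(w^2) = 61. J = 25 + 1/10 * 61 = 311/10.

311/10


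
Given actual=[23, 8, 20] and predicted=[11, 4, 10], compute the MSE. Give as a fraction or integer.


MSE = (1/3) * ((23-11)^2=144 + (8-4)^2=16 + (20-10)^2=100). Sum = 260. MSE = 260/3.

260/3


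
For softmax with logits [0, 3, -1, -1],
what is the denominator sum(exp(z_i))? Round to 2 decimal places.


Denom = e^0=1.0000 + e^3=20.0855 + e^-1=0.3679 + e^-1=0.3679. Sum = 21.8213, which rounds to 21.82.

21.82


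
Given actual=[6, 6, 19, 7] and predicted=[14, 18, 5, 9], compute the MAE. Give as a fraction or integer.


MAE = (1/4) * (|6-14|=8 + |6-18|=12 + |19-5|=14 + |7-9|=2). Sum = 36. MAE = 9.

9


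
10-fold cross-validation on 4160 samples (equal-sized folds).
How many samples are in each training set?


Each validation fold has 4160/10 = 416 samples. Training set = 4160 - 416 = 3744.

3744


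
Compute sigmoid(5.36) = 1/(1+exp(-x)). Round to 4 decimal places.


sigma(5.36) = 1/(1+e^(-5.36)) = 1/(1+0.004701) = 1/1.004701 = 0.9953.

0.9953


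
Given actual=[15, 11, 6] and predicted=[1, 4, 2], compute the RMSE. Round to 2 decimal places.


MSE = 87.0000. RMSE = sqrt(87.0000) = 9.33.

9.33


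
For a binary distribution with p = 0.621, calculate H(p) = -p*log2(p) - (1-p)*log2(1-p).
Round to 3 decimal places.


H = -0.621*log2(0.621) - 0.379*log2(0.379) = 0.957.

0.957


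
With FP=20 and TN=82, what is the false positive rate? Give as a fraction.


FPR = FP / (FP + TN) = 20 / 102 = 10/51.

10/51


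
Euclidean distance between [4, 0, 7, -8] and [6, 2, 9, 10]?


d = sqrt(sum of squared differences). (4-6)^2=4, (0-2)^2=4, (7-9)^2=4, (-8-10)^2=324. Sum = 336.

sqrt(336)


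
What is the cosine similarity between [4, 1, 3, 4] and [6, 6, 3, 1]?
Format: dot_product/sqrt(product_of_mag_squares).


dot = 43. |a|^2 = 42, |b|^2 = 82. cos = 43/sqrt(3444).

43/sqrt(3444)


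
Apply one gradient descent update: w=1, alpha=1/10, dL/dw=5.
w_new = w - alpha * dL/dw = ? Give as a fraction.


w_new = 1 - 1/10 * 5 = 1 - 1/2 = 1/2.

1/2


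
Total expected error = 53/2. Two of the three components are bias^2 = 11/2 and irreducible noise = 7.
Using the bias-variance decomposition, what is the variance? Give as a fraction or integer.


Total error = bias^2 + variance + irreducible noise. So variance = 53/2 - 11/2 - 7 = 14.

14


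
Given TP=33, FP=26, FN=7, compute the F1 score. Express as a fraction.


Precision = 33/59 = 33/59. Recall = 33/40 = 33/40. F1 = 2*P*R/(P+R) = 2/3.

2/3


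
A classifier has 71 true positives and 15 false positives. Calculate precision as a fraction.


Precision = TP / (TP + FP) = 71 / 86 = 71/86.

71/86


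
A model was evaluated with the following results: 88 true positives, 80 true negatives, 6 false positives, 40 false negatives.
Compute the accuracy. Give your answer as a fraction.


Accuracy = (TP + TN) / (TP + TN + FP + FN) = (88 + 80) / 214 = 84/107.

84/107


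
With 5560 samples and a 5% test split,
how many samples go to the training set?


Test set = 5560 * 5% = 278. Training set = 5560 - 278 = 5282.

5282


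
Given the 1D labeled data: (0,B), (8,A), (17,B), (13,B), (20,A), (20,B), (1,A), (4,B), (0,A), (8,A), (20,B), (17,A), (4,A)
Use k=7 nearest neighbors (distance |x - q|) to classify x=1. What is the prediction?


Distances: |0-1|=1, |8-1|=7, |17-1|=16, |13-1|=12, |20-1|=19, |20-1|=19, |1-1|=0, |4-1|=3, |0-1|=1, |8-1|=7, |20-1|=19, |17-1|=16, |4-1|=3. 7 nearest: (1,A), (0,A), (0,B), (4,A), (4,B), (8,A), (8,A). Counts: {'A': 5, 'B': 2}. Majority class: A.

A


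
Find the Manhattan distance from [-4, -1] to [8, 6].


d = sum of absolute differences: |-4-8|=12 + |-1-6|=7 = 19.

19


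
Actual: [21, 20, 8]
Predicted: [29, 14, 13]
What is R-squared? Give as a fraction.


Mean(y) = 49/3. SS_res = 125. SS_tot = 314/3. R^2 = 1 - 125/(314/3) = -61/314.

-61/314


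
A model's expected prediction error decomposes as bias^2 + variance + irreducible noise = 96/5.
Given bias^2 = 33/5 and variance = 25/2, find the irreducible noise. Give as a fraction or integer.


Total error = bias^2 + variance + irreducible noise. So irreducible noise = 96/5 - 33/5 - 25/2 = 1/10.

1/10


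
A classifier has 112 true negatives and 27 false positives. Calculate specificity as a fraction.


Specificity = TN / (TN + FP) = 112 / 139 = 112/139.

112/139


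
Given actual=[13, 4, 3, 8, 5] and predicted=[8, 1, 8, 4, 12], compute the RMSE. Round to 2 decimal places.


MSE = 24.8000. RMSE = sqrt(24.8000) = 4.98.

4.98


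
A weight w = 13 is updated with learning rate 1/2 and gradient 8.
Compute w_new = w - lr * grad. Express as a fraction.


w_new = 13 - 1/2 * 8 = 13 - 4 = 9.

9


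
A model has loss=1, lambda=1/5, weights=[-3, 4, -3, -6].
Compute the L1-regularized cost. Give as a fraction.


L1 norm = sum(|w|) = 16. J = 1 + 1/5 * 16 = 21/5.

21/5


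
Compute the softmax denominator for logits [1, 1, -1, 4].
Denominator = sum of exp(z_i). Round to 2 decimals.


Denom = e^1=2.7183 + e^1=2.7183 + e^-1=0.3679 + e^4=54.5982. Sum = 60.4027, which rounds to 60.40.

60.40


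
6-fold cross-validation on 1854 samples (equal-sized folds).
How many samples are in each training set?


Each validation fold has 1854/6 = 309 samples. Training set = 1854 - 309 = 1545.

1545


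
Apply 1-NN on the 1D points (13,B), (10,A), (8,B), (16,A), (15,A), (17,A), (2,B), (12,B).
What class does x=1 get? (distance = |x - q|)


Distances: |13-1|=12, |10-1|=9, |8-1|=7, |16-1|=15, |15-1|=14, |17-1|=16, |2-1|=1, |12-1|=11. 1 nearest: (2,B). Counts: {'B': 1}. Majority class: B.

B


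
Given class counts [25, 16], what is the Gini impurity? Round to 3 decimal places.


Total = 41. Proportions: 25/41, 16/41. sum(p_i^2) = 0.5241. Gini = 1 - 0.5241 = 0.4759, which rounds to 0.476.

0.476


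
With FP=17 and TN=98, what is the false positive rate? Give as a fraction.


FPR = FP / (FP + TN) = 17 / 115 = 17/115.

17/115


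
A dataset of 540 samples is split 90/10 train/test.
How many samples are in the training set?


Test set = 540 * 10% = 54. Training set = 540 - 54 = 486.

486


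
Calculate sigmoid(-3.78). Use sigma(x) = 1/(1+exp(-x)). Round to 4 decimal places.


sigma(-3.78) = 1/(1+e^(3.78)) = 1/(1+43.816042) = 1/44.816042 = 0.0223.

0.0223


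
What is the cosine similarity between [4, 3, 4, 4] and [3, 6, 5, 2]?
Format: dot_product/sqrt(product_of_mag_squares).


dot = 58. |a|^2 = 57, |b|^2 = 74. cos = 58/sqrt(4218).

58/sqrt(4218)


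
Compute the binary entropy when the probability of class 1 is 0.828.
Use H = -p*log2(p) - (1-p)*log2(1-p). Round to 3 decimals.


H = -0.828*log2(0.828) - 0.172*log2(0.172) = 0.662.

0.662


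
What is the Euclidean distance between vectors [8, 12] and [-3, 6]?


d = sqrt(sum of squared differences). (8--3)^2=121, (12-6)^2=36. Sum = 157.

sqrt(157)


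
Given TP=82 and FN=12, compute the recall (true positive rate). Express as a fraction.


Recall = TP / (TP + FN) = 82 / 94 = 41/47.

41/47


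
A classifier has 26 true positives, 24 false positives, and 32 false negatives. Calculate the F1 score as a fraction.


Precision = 26/50 = 13/25. Recall = 26/58 = 13/29. F1 = 2*P*R/(P+R) = 13/27.

13/27


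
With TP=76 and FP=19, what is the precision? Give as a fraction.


Precision = TP / (TP + FP) = 76 / 95 = 4/5.

4/5


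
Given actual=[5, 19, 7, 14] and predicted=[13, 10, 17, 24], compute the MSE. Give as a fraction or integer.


MSE = (1/4) * ((5-13)^2=64 + (19-10)^2=81 + (7-17)^2=100 + (14-24)^2=100). Sum = 345. MSE = 345/4.

345/4


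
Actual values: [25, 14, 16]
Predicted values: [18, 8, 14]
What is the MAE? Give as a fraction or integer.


MAE = (1/3) * (|25-18|=7 + |14-8|=6 + |16-14|=2). Sum = 15. MAE = 5.

5


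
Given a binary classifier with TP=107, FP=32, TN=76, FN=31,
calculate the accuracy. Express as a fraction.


Accuracy = (TP + TN) / (TP + TN + FP + FN) = (107 + 76) / 246 = 61/82.

61/82


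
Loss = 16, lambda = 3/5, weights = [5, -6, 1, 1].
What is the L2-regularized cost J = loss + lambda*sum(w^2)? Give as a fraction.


L2 sq norm = sum(w^2) = 63. J = 16 + 3/5 * 63 = 269/5.

269/5


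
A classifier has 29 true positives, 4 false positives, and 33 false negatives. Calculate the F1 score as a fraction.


Precision = 29/33 = 29/33. Recall = 29/62 = 29/62. F1 = 2*P*R/(P+R) = 58/95.

58/95


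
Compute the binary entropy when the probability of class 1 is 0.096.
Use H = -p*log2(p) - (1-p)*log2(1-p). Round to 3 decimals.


H = -0.096*log2(0.096) - 0.904*log2(0.904) = 0.456.

0.456


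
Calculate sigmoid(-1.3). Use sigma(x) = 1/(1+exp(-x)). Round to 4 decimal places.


sigma(-1.3) = 1/(1+e^(1.3)) = 1/(1+3.669297) = 1/4.669297 = 0.2142.

0.2142


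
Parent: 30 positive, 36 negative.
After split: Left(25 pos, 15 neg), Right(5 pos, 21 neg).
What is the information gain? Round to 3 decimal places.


H(parent) = 0.9940. H(left) = 0.9544, H(right) = 0.7063. Weighted = (40/66)*0.9544 + (26/66)*0.7063 = 0.8567. IG = 0.9940 - 0.8567 = 0.1373, which rounds to 0.137.

0.137


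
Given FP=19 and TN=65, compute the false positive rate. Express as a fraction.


FPR = FP / (FP + TN) = 19 / 84 = 19/84.

19/84


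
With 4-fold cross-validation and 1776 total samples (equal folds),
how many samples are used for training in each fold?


Each validation fold has 1776/4 = 444 samples. Training set = 1776 - 444 = 1332.

1332


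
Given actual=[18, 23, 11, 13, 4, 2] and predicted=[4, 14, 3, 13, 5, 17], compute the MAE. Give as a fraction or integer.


MAE = (1/6) * (|18-4|=14 + |23-14|=9 + |11-3|=8 + |13-13|=0 + |4-5|=1 + |2-17|=15). Sum = 47. MAE = 47/6.

47/6


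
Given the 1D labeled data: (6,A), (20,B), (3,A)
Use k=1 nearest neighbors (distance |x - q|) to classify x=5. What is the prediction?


Distances: |6-5|=1, |20-5|=15, |3-5|=2. 1 nearest: (6,A). Counts: {'A': 1}. Majority class: A.

A


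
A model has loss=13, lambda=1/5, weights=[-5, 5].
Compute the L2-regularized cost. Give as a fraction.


L2 sq norm = sum(w^2) = 50. J = 13 + 1/5 * 50 = 23.

23


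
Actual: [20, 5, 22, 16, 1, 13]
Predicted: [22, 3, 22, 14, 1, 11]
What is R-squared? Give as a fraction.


Mean(y) = 77/6. SS_res = 16. SS_tot = 2081/6. R^2 = 1 - 16/(2081/6) = 1985/2081.

1985/2081


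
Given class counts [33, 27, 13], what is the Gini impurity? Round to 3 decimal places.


Total = 73. Proportions: 33/73, 27/73, 13/73. sum(p_i^2) = 0.3729. Gini = 1 - 0.3729 = 0.6271, which rounds to 0.627.

0.627


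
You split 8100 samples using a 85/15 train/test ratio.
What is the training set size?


Test set = 8100 * 15% = 1215. Training set = 8100 - 1215 = 6885.

6885


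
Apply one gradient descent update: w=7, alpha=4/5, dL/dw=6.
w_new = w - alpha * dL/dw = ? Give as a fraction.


w_new = 7 - 4/5 * 6 = 7 - 24/5 = 11/5.

11/5


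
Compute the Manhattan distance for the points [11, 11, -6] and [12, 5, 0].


d = sum of absolute differences: |11-12|=1 + |11-5|=6 + |-6-0|=6 = 13.

13


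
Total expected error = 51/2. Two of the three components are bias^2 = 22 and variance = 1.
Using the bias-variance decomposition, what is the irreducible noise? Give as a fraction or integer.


Total error = bias^2 + variance + irreducible noise. So irreducible noise = 51/2 - 22 - 1 = 5/2.

5/2


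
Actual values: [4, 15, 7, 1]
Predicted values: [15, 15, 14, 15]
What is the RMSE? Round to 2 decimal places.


MSE = 91.5000. RMSE = sqrt(91.5000) = 9.57.

9.57


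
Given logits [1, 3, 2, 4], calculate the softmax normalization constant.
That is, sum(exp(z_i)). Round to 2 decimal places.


Denom = e^1=2.7183 + e^3=20.0855 + e^2=7.3891 + e^4=54.5982. Sum = 84.7911, which rounds to 84.79.

84.79


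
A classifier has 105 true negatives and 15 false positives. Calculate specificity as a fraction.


Specificity = TN / (TN + FP) = 105 / 120 = 7/8.

7/8


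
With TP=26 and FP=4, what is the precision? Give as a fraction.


Precision = TP / (TP + FP) = 26 / 30 = 13/15.

13/15


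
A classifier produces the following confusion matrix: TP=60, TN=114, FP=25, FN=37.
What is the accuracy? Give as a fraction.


Accuracy = (TP + TN) / (TP + TN + FP + FN) = (60 + 114) / 236 = 87/118.

87/118


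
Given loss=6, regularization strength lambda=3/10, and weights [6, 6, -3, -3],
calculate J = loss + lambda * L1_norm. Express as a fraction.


L1 norm = sum(|w|) = 18. J = 6 + 3/10 * 18 = 57/5.

57/5


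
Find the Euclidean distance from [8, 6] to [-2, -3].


d = sqrt(sum of squared differences). (8--2)^2=100, (6--3)^2=81. Sum = 181.

sqrt(181)


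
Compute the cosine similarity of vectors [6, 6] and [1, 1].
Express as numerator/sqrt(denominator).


dot = 12. |a|^2 = 72, |b|^2 = 2. cos = 12/sqrt(144).

12/sqrt(144)


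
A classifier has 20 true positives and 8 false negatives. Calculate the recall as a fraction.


Recall = TP / (TP + FN) = 20 / 28 = 5/7.

5/7


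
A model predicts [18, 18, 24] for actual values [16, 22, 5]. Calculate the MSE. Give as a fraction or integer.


MSE = (1/3) * ((16-18)^2=4 + (22-18)^2=16 + (5-24)^2=361). Sum = 381. MSE = 127.

127


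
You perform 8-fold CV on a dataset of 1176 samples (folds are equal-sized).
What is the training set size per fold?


Each validation fold has 1176/8 = 147 samples. Training set = 1176 - 147 = 1029.

1029


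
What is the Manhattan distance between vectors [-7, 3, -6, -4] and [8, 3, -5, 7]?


d = sum of absolute differences: |-7-8|=15 + |3-3|=0 + |-6--5|=1 + |-4-7|=11 = 27.

27


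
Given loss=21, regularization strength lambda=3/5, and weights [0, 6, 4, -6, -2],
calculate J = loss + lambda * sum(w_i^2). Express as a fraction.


L2 sq norm = sum(w^2) = 92. J = 21 + 3/5 * 92 = 381/5.

381/5


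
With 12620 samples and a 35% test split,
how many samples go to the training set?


Test set = 12620 * 35% = 4417. Training set = 12620 - 4417 = 8203.

8203


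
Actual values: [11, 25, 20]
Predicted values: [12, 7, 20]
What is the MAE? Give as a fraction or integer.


MAE = (1/3) * (|11-12|=1 + |25-7|=18 + |20-20|=0). Sum = 19. MAE = 19/3.

19/3


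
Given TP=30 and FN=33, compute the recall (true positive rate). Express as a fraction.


Recall = TP / (TP + FN) = 30 / 63 = 10/21.

10/21


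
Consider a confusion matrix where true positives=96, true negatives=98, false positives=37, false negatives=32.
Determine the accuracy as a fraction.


Accuracy = (TP + TN) / (TP + TN + FP + FN) = (96 + 98) / 263 = 194/263.

194/263


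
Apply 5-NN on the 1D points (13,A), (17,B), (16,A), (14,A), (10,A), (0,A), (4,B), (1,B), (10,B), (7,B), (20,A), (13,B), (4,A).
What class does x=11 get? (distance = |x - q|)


Distances: |13-11|=2, |17-11|=6, |16-11|=5, |14-11|=3, |10-11|=1, |0-11|=11, |4-11|=7, |1-11|=10, |10-11|=1, |7-11|=4, |20-11|=9, |13-11|=2, |4-11|=7. 5 nearest: (10,A), (10,B), (13,A), (13,B), (14,A). Counts: {'A': 3, 'B': 2}. Majority class: A.

A


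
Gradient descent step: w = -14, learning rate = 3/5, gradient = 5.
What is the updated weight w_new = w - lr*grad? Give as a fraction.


w_new = -14 - 3/5 * 5 = -14 - 3 = -17.

-17


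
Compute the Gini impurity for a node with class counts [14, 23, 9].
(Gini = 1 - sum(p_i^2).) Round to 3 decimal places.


Total = 46. Proportions: 14/46, 23/46, 9/46. sum(p_i^2) = 0.3809. Gini = 1 - 0.3809 = 0.6191, which rounds to 0.619.

0.619


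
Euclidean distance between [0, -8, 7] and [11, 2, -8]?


d = sqrt(sum of squared differences). (0-11)^2=121, (-8-2)^2=100, (7--8)^2=225. Sum = 446.

sqrt(446)


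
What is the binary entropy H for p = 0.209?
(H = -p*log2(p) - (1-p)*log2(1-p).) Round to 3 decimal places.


H = -0.209*log2(0.209) - 0.791*log2(0.791) = 0.740.

0.740


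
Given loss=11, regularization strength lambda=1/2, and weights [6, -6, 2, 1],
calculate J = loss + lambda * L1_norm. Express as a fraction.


L1 norm = sum(|w|) = 15. J = 11 + 1/2 * 15 = 37/2.

37/2


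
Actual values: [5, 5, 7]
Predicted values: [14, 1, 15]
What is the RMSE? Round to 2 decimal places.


MSE = 53.6667. RMSE = sqrt(53.6667) = 7.33.

7.33


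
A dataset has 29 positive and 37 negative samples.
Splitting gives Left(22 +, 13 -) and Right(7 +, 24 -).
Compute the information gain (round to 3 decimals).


H(parent) = 0.9894. H(left) = 0.9518, H(right) = 0.7706. Weighted = (35/66)*0.9518 + (31/66)*0.7706 = 0.8667. IG = 0.9894 - 0.8667 = 0.1227, which rounds to 0.123.

0.123
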